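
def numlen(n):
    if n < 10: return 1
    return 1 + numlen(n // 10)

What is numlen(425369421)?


numlen(425369421) = 1 + numlen(42536942)
numlen(42536942) = 1 + numlen(4253694)
numlen(4253694) = 1 + numlen(425369)
numlen(425369) = 1 + numlen(42536)
numlen(42536) = 1 + numlen(4253)
numlen(4253) = 1 + numlen(425)
numlen(425) = 1 + numlen(42)
numlen(42) = 1 + numlen(4)
numlen(4) = 1  (base case: 4 < 10)
Unwinding: 1 + 1 + 1 + 1 + 1 + 1 + 1 + 1 + 1 = 9

9


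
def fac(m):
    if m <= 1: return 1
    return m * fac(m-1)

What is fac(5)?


fac(5)
= 5 * fac(4)
= 5 * 4 * fac(3)
= 5 * 4 * 3 * fac(2)
= 5 * 4 * 3 * 2 * fac(1)
= 5 * 4 * 3 * 2 * 1
= 120

120


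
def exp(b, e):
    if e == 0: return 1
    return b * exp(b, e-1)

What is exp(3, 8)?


exp(3, 8)
= 3 * exp(3, 7)
= 3 * 3 * exp(3, 6)
= 3 * 3 * 3 * exp(3, 5)
= 3 * 3 * 3 * 3 * exp(3, 4)
= 3 * 3 * 3 * 3 * 3 * exp(3, 3)
= 3 * 3 * 3 * 3 * 3 * 3 * exp(3, 2)
= 3 * 3 * 3 * 3 * 3 * 3 * 3 * exp(3, 1)
= 3 * 3 * 3 * 3 * 3 * 3 * 3 * 3 * exp(3, 0)
= 3 * 3 * 3 * 3 * 3 * 3 * 3 * 3 * 1
= 6561

6561


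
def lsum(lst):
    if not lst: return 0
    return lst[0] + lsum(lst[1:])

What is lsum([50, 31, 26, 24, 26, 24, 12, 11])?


lsum([50, 31, 26, 24, 26, 24, 12, 11]) = 50 + lsum([31, 26, 24, 26, 24, 12, 11])
lsum([31, 26, 24, 26, 24, 12, 11]) = 31 + lsum([26, 24, 26, 24, 12, 11])
lsum([26, 24, 26, 24, 12, 11]) = 26 + lsum([24, 26, 24, 12, 11])
lsum([24, 26, 24, 12, 11]) = 24 + lsum([26, 24, 12, 11])
lsum([26, 24, 12, 11]) = 26 + lsum([24, 12, 11])
lsum([24, 12, 11]) = 24 + lsum([12, 11])
lsum([12, 11]) = 12 + lsum([11])
lsum([11]) = 11 + lsum([])
lsum([]) = 0  (base case)
Total: 50 + 31 + 26 + 24 + 26 + 24 + 12 + 11 + 0 = 204

204


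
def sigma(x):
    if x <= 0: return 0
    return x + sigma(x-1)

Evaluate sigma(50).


sigma(50)
= 50 + 49 + 48 + 47 + 46 + 45 + 44 + 43 + 42 + 41 + 40 + 39 + 38 + 37 + 36 + 35 + 34 + 33 + 32 + 31 + 30 + 29 + 28 + 27 + 26 + 25 + 24 + 23 + 22 + 21 + 20 + 19 + 18 + 17 + 16 + 15 + 14 + 13 + 12 + 11 + 10 + 9 + 8 + 7 + 6 + 5 + 4 + 3 + 2 + 1 + sigma(0)
= 50 + 49 + 48 + 47 + 46 + 45 + 44 + 43 + 42 + 41 + 40 + 39 + 38 + 37 + 36 + 35 + 34 + 33 + 32 + 31 + 30 + 29 + 28 + 27 + 26 + 25 + 24 + 23 + 22 + 21 + 20 + 19 + 18 + 17 + 16 + 15 + 14 + 13 + 12 + 11 + 10 + 9 + 8 + 7 + 6 + 5 + 4 + 3 + 2 + 1 + 0
= 1275

1275


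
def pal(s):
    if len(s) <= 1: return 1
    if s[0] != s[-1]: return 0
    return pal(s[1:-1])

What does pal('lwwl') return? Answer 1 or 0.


pal('lwwl'): s[0]='l' == s[-1]='l' -> check pal('ww')
pal('ww'): s[0]='w' == s[-1]='w' -> check pal('')
pal(''): len <= 1 -> return 1  (base case)
Result: 1 (palindrome)

1


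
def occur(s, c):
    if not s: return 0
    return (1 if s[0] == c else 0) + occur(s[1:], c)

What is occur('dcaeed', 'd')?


s[0]='d' == 'd' -> 1
s[0]='c' != 'd' -> 0
s[0]='a' != 'd' -> 0
s[0]='e' != 'd' -> 0
s[0]='e' != 'd' -> 0
s[0]='d' == 'd' -> 1
Sum: 1 + 0 + 0 + 0 + 0 + 1 = 2

2


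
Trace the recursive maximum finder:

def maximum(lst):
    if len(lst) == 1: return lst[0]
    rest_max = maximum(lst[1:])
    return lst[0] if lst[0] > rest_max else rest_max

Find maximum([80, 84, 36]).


maximum([80, 84, 36]): compare 80 with maximum([84, 36])
maximum([84, 36]): compare 84 with maximum([36])
maximum([36]) = 36  (base case)
Compare 84 with 36 -> 84
Compare 80 with 84 -> 84

84


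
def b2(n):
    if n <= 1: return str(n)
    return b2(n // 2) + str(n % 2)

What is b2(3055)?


b2(3055) = b2(1527) + '1'
b2(1527) = b2(763) + '1'
b2(763) = b2(381) + '1'
b2(381) = b2(190) + '1'
b2(190) = b2(95) + '0'
b2(95) = b2(47) + '1'
b2(47) = b2(23) + '1'
b2(23) = b2(11) + '1'
b2(11) = b2(5) + '1'
b2(5) = b2(2) + '1'
b2(2) = b2(1) + '0'
b2(1) = '1'  (base case)
Concatenating: '1' + '0' + '1' + '1' + '1' + '1' + '1' + '0' + '1' + '1' + '1' + '1' = '101111101111'

101111101111


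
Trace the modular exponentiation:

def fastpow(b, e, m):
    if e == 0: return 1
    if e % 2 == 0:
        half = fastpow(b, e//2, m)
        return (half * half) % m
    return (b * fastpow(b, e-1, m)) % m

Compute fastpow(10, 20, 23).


fastpow(10, 20, 23): e is even, compute fastpow(10, 10, 23)
  fastpow(10, 10, 23): e is even, compute fastpow(10, 5, 23)
    fastpow(10, 5, 23): e is odd, compute fastpow(10, 4, 23)
      fastpow(10, 4, 23): e is even, compute fastpow(10, 2, 23)
        fastpow(10, 2, 23): e is even, compute fastpow(10, 1, 23)
          fastpow(10, 1, 23): e is odd, compute fastpow(10, 0, 23)
          fastpow(10, 0, 23) = 1
          (10 * 1) % 23 = 10
        half=10, (10*10) % 23 = 8
      half=8, (8*8) % 23 = 18
    (10 * 18) % 23 = 19
  half=19, (19*19) % 23 = 16
half=16, (16*16) % 23 = 3

3


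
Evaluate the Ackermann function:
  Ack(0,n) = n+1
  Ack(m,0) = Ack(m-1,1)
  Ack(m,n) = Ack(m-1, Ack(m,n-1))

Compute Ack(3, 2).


Ack(3, 2) = Ack(2, Ack(3, 1))
  Ack(3, 1) = Ack(2, Ack(3, 0))
    Ack(3, 0) = Ack(2, 1)
      Ack(2, 1) = Ack(1, Ack(2, 0))
        Ack(2, 0) = Ack(1, 1)
          Ack(1, 1) = Ack(0, Ack(1, 0))
          Ack(1, 0) = Ack(0, 1)
          Ack(0, 1) = 2
            = Ack(0, 2)
          Ack(0, 2) = 3
        = Ack(1, 3)
        Ack(1, 3) = Ack(0, Ack(1, 2))
          Ack(1, 2) = Ack(0, Ack(1, 1))
          Ack(1, 1) = Ack(0, Ack(1, 0))
          Ack(1, 0) = Ack(0, 1)
          Ack(0, 1) = 2
            = Ack(0, 2)
          Ack(0, 2) = 3
            = Ack(0, 3)
          Ack(0, 3) = 4
          = Ack(0, 4)
          Ack(0, 4) = 5
    = Ack(2, 5)
    Ack(2, 5) = Ack(1, Ack(2, 4))
      Ack(2, 4) = Ack(1, Ack(2, 3))
... (trace truncated)
Result: Ack(3, 2) = 29

29


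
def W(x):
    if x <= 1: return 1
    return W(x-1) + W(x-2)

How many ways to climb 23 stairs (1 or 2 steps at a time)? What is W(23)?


Building up from base cases:
W(0) = 1
W(1) = 1
W(2) = W(1) + W(0) = 1 + 1 = 2
W(3) = W(2) + W(1) = 2 + 1 = 3
W(4) = W(3) + W(2) = 3 + 2 = 5
W(5) = W(4) + W(3) = 5 + 3 = 8
W(6) = W(5) + W(4) = 8 + 5 = 13
W(7) = W(6) + W(5) = 13 + 8 = 21
W(8) = W(7) + W(6) = 21 + 13 = 34
W(9) = W(8) + W(7) = 34 + 21 = 55
W(10) = W(9) + W(8) = 55 + 34 = 89
W(11) = W(10) + W(9) = 89 + 55 = 144
W(12) = W(11) + W(10) = 144 + 89 = 233
W(13) = W(12) + W(11) = 233 + 144 = 377
W(14) = W(13) + W(12) = 377 + 233 = 610
W(15) = W(14) + W(13) = 610 + 377 = 987
W(16) = W(15) + W(14) = 987 + 610 = 1597
W(17) = W(16) + W(15) = 1597 + 987 = 2584
W(18) = W(17) + W(16) = 2584 + 1597 = 4181
W(19) = W(18) + W(17) = 4181 + 2584 = 6765
W(20) = W(19) + W(18) = 6765 + 4181 = 10946
W(21) = W(20) + W(19) = 10946 + 6765 = 17711
W(22) = W(21) + W(20) = 17711 + 10946 = 28657
W(23) = W(22) + W(21) = 28657 + 17711 = 46368

46368


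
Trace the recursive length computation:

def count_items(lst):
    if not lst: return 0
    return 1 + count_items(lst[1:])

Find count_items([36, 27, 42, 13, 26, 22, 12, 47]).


count_items([36, 27, 42, 13, 26, 22, 12, 47]) = 1 + count_items([27, 42, 13, 26, 22, 12, 47])
count_items([27, 42, 13, 26, 22, 12, 47]) = 1 + count_items([42, 13, 26, 22, 12, 47])
count_items([42, 13, 26, 22, 12, 47]) = 1 + count_items([13, 26, 22, 12, 47])
count_items([13, 26, 22, 12, 47]) = 1 + count_items([26, 22, 12, 47])
count_items([26, 22, 12, 47]) = 1 + count_items([22, 12, 47])
count_items([22, 12, 47]) = 1 + count_items([12, 47])
count_items([12, 47]) = 1 + count_items([47])
count_items([47]) = 1 + count_items([])
count_items([]) = 0  (base case)
Unwinding: 1 + 1 + 1 + 1 + 1 + 1 + 1 + 1 + 0 = 8

8


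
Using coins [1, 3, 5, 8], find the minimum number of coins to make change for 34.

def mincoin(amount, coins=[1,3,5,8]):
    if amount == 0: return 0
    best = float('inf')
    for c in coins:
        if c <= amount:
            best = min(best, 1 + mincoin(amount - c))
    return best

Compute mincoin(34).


Building up with DP:
mincoin(0) = 0
mincoin(1) = min(1+mincoin(0)=1+0=1) = 1
mincoin(2) = min(1+mincoin(1)=1+1=2) = 2
mincoin(3) = min(1+mincoin(2)=1+2=3, 1+mincoin(0)=1+0=1) = 1
mincoin(4) = min(1+mincoin(3)=1+1=2, 1+mincoin(1)=1+1=2) = 2
mincoin(5) = min(1+mincoin(4)=1+2=3, 1+mincoin(2)=1+2=3, 1+mincoin(0)=1+0=1) = 1
mincoin(6) = min(1+mincoin(5)=1+1=2, 1+mincoin(3)=1+1=2, 1+mincoin(1)=1+1=2) = 2
mincoin(7) = min(1+mincoin(6)=1+2=3, 1+mincoin(4)=1+2=3, 1+mincoin(2)=1+2=3) = 3
mincoin(8) = min(1+mincoin(7)=1+3=4, 1+mincoin(5)=1+1=2, 1+mincoin(3)=1+1=2, 1+mincoin(0)=1+0=1) = 1
mincoin(9) = min(1+mincoin(8)=1+1=2, 1+mincoin(6)=1+2=3, 1+mincoin(4)=1+2=3, 1+mincoin(1)=1+1=2) = 2
mincoin(10) = min(1+mincoin(9)=1+2=3, 1+mincoin(7)=1+3=4, 1+mincoin(5)=1+1=2, 1+mincoin(2)=1+2=3) = 2
mincoin(11) = min(1+mincoin(10)=1+2=3, 1+mincoin(8)=1+1=2, 1+mincoin(6)=1+2=3, 1+mincoin(3)=1+1=2) = 2
mincoin(12) = min(1+mincoin(11)=1+2=3, 1+mincoin(9)=1+2=3, 1+mincoin(7)=1+3=4, 1+mincoin(4)=1+2=3) = 3
mincoin(13) = min(1+mincoin(12)=1+3=4, 1+mincoin(10)=1+2=3, 1+mincoin(8)=1+1=2, 1+mincoin(5)=1+1=2) = 2
mincoin(14) = min(1+mincoin(13)=1+2=3, 1+mincoin(11)=1+2=3, 1+mincoin(9)=1+2=3, 1+mincoin(6)=1+2=3) = 3
mincoin(15) = min(1+mincoin(14)=1+3=4, 1+mincoin(12)=1+3=4, 1+mincoin(10)=1+2=3, 1+mincoin(7)=1+3=4) = 3
mincoin(16) = min(1+mincoin(15)=1+3=4, 1+mincoin(13)=1+2=3, 1+mincoin(11)=1+2=3, 1+mincoin(8)=1+1=2) = 2
mincoin(17) = min(1+mincoin(16)=1+2=3, 1+mincoin(14)=1+3=4, 1+mincoin(12)=1+3=4, 1+mincoin(9)=1+2=3) = 3
mincoin(18) = min(1+mincoin(17)=1+3=4, 1+mincoin(15)=1+3=4, 1+mincoin(13)=1+2=3, 1+mincoin(10)=1+2=3) = 3
mincoin(19) = min(1+mincoin(18)=1+3=4, 1+mincoin(16)=1+2=3, 1+mincoin(14)=1+3=4, 1+mincoin(11)=1+2=3) = 3
mincoin(20) = min(1+mincoin(19)=1+3=4, 1+mincoin(17)=1+3=4, 1+mincoin(15)=1+3=4, 1+mincoin(12)=1+3=4) = 4
mincoin(21) = min(1+mincoin(20)=1+4=5, 1+mincoin(18)=1+3=4, 1+mincoin(16)=1+2=3, 1+mincoin(13)=1+2=3) = 3
mincoin(22) = min(1+mincoin(21)=1+3=4, 1+mincoin(19)=1+3=4, 1+mincoin(17)=1+3=4, 1+mincoin(14)=1+3=4) = 4
mincoin(23) = min(1+mincoin(22)=1+4=5, 1+mincoin(20)=1+4=5, 1+mincoin(18)=1+3=4, 1+mincoin(15)=1+3=4) = 4
mincoin(24) = min(1+mincoin(23)=1+4=5, 1+mincoin(21)=1+3=4, 1+mincoin(19)=1+3=4, 1+mincoin(16)=1+2=3) = 3
mincoin(25) = min(1+mincoin(24)=1+3=4, 1+mincoin(22)=1+4=5, 1+mincoin(20)=1+4=5, 1+mincoin(17)=1+3=4) = 4
mincoin(26) = min(1+mincoin(25)=1+4=5, 1+mincoin(23)=1+4=5, 1+mincoin(21)=1+3=4, 1+mincoin(18)=1+3=4) = 4
mincoin(27) = min(1+mincoin(26)=1+4=5, 1+mincoin(24)=1+3=4, 1+mincoin(22)=1+4=5, 1+mincoin(19)=1+3=4) = 4
mincoin(28) = min(1+mincoin(27)=1+4=5, 1+mincoin(25)=1+4=5, 1+mincoin(23)=1+4=5, 1+mincoin(20)=1+4=5) = 5
mincoin(29) = min(1+mincoin(28)=1+5=6, 1+mincoin(26)=1+4=5, 1+mincoin(24)=1+3=4, 1+mincoin(21)=1+3=4) = 4
mincoin(30) = min(1+mincoin(29)=1+4=5, 1+mincoin(27)=1+4=5, 1+mincoin(25)=1+4=5, 1+mincoin(22)=1+4=5) = 5
mincoin(31) = min(1+mincoin(30)=1+5=6, 1+mincoin(28)=1+5=6, 1+mincoin(26)=1+4=5, 1+mincoin(23)=1+4=5) = 5
mincoin(32) = min(1+mincoin(31)=1+5=6, 1+mincoin(29)=1+4=5, 1+mincoin(27)=1+4=5, 1+mincoin(24)=1+3=4) = 4
mincoin(33) = min(1+mincoin(32)=1+4=5, 1+mincoin(30)=1+5=6, 1+mincoin(28)=1+5=6, 1+mincoin(25)=1+4=5) = 5
mincoin(34) = min(1+mincoin(33)=1+5=6, 1+mincoin(31)=1+5=6, 1+mincoin(29)=1+4=5, 1+mincoin(26)=1+4=5) = 5

5


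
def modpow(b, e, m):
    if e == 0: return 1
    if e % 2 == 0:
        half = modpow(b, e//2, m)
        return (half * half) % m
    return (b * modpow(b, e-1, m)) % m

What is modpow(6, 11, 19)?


modpow(6, 11, 19): e is odd, compute modpow(6, 10, 19)
  modpow(6, 10, 19): e is even, compute modpow(6, 5, 19)
    modpow(6, 5, 19): e is odd, compute modpow(6, 4, 19)
      modpow(6, 4, 19): e is even, compute modpow(6, 2, 19)
        modpow(6, 2, 19): e is even, compute modpow(6, 1, 19)
          modpow(6, 1, 19): e is odd, compute modpow(6, 0, 19)
          modpow(6, 0, 19) = 1
          (6 * 1) % 19 = 6
        half=6, (6*6) % 19 = 17
      half=17, (17*17) % 19 = 4
    (6 * 4) % 19 = 5
  half=5, (5*5) % 19 = 6
(6 * 6) % 19 = 17

17


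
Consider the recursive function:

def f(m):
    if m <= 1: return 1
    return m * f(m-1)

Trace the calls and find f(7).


f(7)
= 7 * f(6)
= 7 * 6 * f(5)
= 7 * 6 * 5 * f(4)
= 7 * 6 * 5 * 4 * f(3)
= 7 * 6 * 5 * 4 * 3 * f(2)
= 7 * 6 * 5 * 4 * 3 * 2 * f(1)
= 7 * 6 * 5 * 4 * 3 * 2 * 1
= 5040

5040


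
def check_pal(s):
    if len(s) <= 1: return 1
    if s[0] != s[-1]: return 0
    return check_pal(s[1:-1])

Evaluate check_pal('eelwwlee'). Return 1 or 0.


check_pal('eelwwlee'): s[0]='e' == s[-1]='e' -> check check_pal('elwwle')
check_pal('elwwle'): s[0]='e' == s[-1]='e' -> check check_pal('lwwl')
check_pal('lwwl'): s[0]='l' == s[-1]='l' -> check check_pal('ww')
check_pal('ww'): s[0]='w' == s[-1]='w' -> check check_pal('')
check_pal(''): len <= 1 -> return 1  (base case)
Result: 1 (palindrome)

1


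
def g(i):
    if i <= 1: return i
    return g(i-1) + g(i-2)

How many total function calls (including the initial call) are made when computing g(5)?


Let C(n) = total calls for g(n)
C(0) = 1, C(1) = 1
C(2) = 1 + C(1) + C(0) = 1 + 1 + 1 = 3
C(3) = 1 + C(2) + C(1) = 1 + 3 + 1 = 5
C(4) = 1 + C(3) + C(2) = 1 + 5 + 3 = 9
C(5) = 1 + C(4) + C(3) = 1 + 9 + 5 = 15

15


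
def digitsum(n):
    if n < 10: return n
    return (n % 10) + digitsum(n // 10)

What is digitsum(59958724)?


digitsum(59958724) = 4 + digitsum(5995872)
digitsum(5995872) = 2 + digitsum(599587)
digitsum(599587) = 7 + digitsum(59958)
digitsum(59958) = 8 + digitsum(5995)
digitsum(5995) = 5 + digitsum(599)
digitsum(599) = 9 + digitsum(59)
digitsum(59) = 9 + digitsum(5)
digitsum(5) = 5  (base case)
Total: 4 + 2 + 7 + 8 + 5 + 9 + 9 + 5 = 49

49


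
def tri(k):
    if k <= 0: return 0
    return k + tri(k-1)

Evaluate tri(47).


tri(47)
= 47 + 46 + 45 + 44 + 43 + 42 + 41 + 40 + 39 + 38 + 37 + 36 + 35 + 34 + 33 + 32 + 31 + 30 + 29 + 28 + 27 + 26 + 25 + 24 + 23 + 22 + 21 + 20 + 19 + 18 + 17 + 16 + 15 + 14 + 13 + 12 + 11 + 10 + 9 + 8 + 7 + 6 + 5 + 4 + 3 + 2 + 1 + tri(0)
= 47 + 46 + 45 + 44 + 43 + 42 + 41 + 40 + 39 + 38 + 37 + 36 + 35 + 34 + 33 + 32 + 31 + 30 + 29 + 28 + 27 + 26 + 25 + 24 + 23 + 22 + 21 + 20 + 19 + 18 + 17 + 16 + 15 + 14 + 13 + 12 + 11 + 10 + 9 + 8 + 7 + 6 + 5 + 4 + 3 + 2 + 1 + 0
= 1128

1128


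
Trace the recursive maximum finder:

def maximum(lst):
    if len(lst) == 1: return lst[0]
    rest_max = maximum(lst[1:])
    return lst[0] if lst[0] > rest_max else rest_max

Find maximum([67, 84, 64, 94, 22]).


maximum([67, 84, 64, 94, 22]): compare 67 with maximum([84, 64, 94, 22])
maximum([84, 64, 94, 22]): compare 84 with maximum([64, 94, 22])
maximum([64, 94, 22]): compare 64 with maximum([94, 22])
maximum([94, 22]): compare 94 with maximum([22])
maximum([22]) = 22  (base case)
Compare 94 with 22 -> 94
Compare 64 with 94 -> 94
Compare 84 with 94 -> 94
Compare 67 with 94 -> 94

94


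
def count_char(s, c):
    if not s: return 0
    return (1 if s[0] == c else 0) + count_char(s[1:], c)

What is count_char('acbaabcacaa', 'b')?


s[0]='a' != 'b' -> 0
s[0]='c' != 'b' -> 0
s[0]='b' == 'b' -> 1
s[0]='a' != 'b' -> 0
s[0]='a' != 'b' -> 0
s[0]='b' == 'b' -> 1
s[0]='c' != 'b' -> 0
s[0]='a' != 'b' -> 0
s[0]='c' != 'b' -> 0
s[0]='a' != 'b' -> 0
s[0]='a' != 'b' -> 0
Sum: 0 + 0 + 1 + 0 + 0 + 1 + 0 + 0 + 0 + 0 + 0 = 2

2


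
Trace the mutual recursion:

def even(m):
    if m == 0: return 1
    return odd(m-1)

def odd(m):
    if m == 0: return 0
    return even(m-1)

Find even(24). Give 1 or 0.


even(24) = odd(23)
odd(23) = even(22)
even(22) = odd(21)
odd(21) = even(20)
even(20) = odd(19)
odd(19) = even(18)
even(18) = odd(17)
odd(17) = even(16)
even(16) = odd(15)
odd(15) = even(14)
even(14) = odd(13)
odd(13) = even(12)
even(12) = odd(11)
odd(11) = even(10)
even(10) = odd(9)
odd(9) = even(8)
even(8) = odd(7)
odd(7) = even(6)
even(6) = odd(5)
odd(5) = even(4)
even(4) = odd(3)
odd(3) = even(2)
even(2) = odd(1)
odd(1) = even(0)
even(0) = 1  (base case)
Result: 1

1


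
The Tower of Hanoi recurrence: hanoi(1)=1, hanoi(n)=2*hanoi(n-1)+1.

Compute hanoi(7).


hanoi(7) = 2 * hanoi(6) + 1
hanoi(6) = 2 * hanoi(5) + 1
hanoi(5) = 2 * hanoi(4) + 1
hanoi(4) = 2 * hanoi(3) + 1
hanoi(3) = 2 * hanoi(2) + 1
hanoi(2) = 2 * hanoi(1) + 1
hanoi(1) = 1  (base case)
hanoi(2) = 2 * 1 + 1 = 3
hanoi(3) = 2 * 3 + 1 = 7
hanoi(4) = 2 * 7 + 1 = 15
hanoi(5) = 2 * 15 + 1 = 31
hanoi(6) = 2 * 31 + 1 = 63
hanoi(7) = 2 * 63 + 1 = 127

127


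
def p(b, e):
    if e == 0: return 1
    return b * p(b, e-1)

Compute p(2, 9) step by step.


p(2, 9)
= 2 * p(2, 8)
= 2 * 2 * p(2, 7)
= 2 * 2 * 2 * p(2, 6)
= 2 * 2 * 2 * 2 * p(2, 5)
= 2 * 2 * 2 * 2 * 2 * p(2, 4)
= 2 * 2 * 2 * 2 * 2 * 2 * p(2, 3)
= 2 * 2 * 2 * 2 * 2 * 2 * 2 * p(2, 2)
= 2 * 2 * 2 * 2 * 2 * 2 * 2 * 2 * p(2, 1)
= 2 * 2 * 2 * 2 * 2 * 2 * 2 * 2 * 2 * p(2, 0)
= 2 * 2 * 2 * 2 * 2 * 2 * 2 * 2 * 2 * 1
= 512

512


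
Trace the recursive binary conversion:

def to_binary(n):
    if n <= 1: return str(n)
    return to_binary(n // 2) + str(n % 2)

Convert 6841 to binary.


to_binary(6841) = to_binary(3420) + '1'
to_binary(3420) = to_binary(1710) + '0'
to_binary(1710) = to_binary(855) + '0'
to_binary(855) = to_binary(427) + '1'
to_binary(427) = to_binary(213) + '1'
to_binary(213) = to_binary(106) + '1'
to_binary(106) = to_binary(53) + '0'
to_binary(53) = to_binary(26) + '1'
to_binary(26) = to_binary(13) + '0'
to_binary(13) = to_binary(6) + '1'
to_binary(6) = to_binary(3) + '0'
to_binary(3) = to_binary(1) + '1'
to_binary(1) = '1'  (base case)
Concatenating: '1' + '1' + '0' + '1' + '0' + '1' + '0' + '1' + '1' + '1' + '0' + '0' + '1' = '1101010111001'

1101010111001


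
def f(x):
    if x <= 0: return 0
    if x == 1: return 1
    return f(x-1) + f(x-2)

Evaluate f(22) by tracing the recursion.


Computing f(22) bottom-up:
f(0) = 0
f(1) = 1
f(2) = f(1) + f(0) = 1 + 0 = 1
f(3) = f(2) + f(1) = 1 + 1 = 2
f(4) = f(3) + f(2) = 2 + 1 = 3
f(5) = f(4) + f(3) = 3 + 2 = 5
f(6) = f(5) + f(4) = 5 + 3 = 8
f(7) = f(6) + f(5) = 8 + 5 = 13
f(8) = f(7) + f(6) = 13 + 8 = 21
f(9) = f(8) + f(7) = 21 + 13 = 34
f(10) = f(9) + f(8) = 34 + 21 = 55
f(11) = f(10) + f(9) = 55 + 34 = 89
f(12) = f(11) + f(10) = 89 + 55 = 144
f(13) = f(12) + f(11) = 144 + 89 = 233
f(14) = f(13) + f(12) = 233 + 144 = 377
f(15) = f(14) + f(13) = 377 + 233 = 610
f(16) = f(15) + f(14) = 610 + 377 = 987
f(17) = f(16) + f(15) = 987 + 610 = 1597
f(18) = f(17) + f(16) = 1597 + 987 = 2584
f(19) = f(18) + f(17) = 2584 + 1597 = 4181
f(20) = f(19) + f(18) = 4181 + 2584 = 6765
f(21) = f(20) + f(19) = 6765 + 4181 = 10946
f(22) = f(21) + f(20) = 10946 + 6765 = 17711

17711


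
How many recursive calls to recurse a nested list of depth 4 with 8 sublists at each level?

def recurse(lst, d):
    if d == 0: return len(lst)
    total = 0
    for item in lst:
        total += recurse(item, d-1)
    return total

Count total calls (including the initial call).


At depth 0 (root): 1 call
At depth 1: each of 1 parents calls recurse on 8 children = 8 calls
At depth 2: each of 8 parents calls recurse on 8 children = 64 calls
At depth 3: each of 64 parents calls recurse on 8 children = 512 calls
At depth 4: each of 512 parents calls recurse on 8 children = 4096 calls
Total: 1 + 8 + 64 + 512 + 4096 = 4681

4681


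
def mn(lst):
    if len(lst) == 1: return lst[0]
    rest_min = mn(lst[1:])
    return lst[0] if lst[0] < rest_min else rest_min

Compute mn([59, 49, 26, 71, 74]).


mn([59, 49, 26, 71, 74]): compare 59 with mn([49, 26, 71, 74])
mn([49, 26, 71, 74]): compare 49 with mn([26, 71, 74])
mn([26, 71, 74]): compare 26 with mn([71, 74])
mn([71, 74]): compare 71 with mn([74])
mn([74]) = 74  (base case)
Compare 71 with 74 -> 71
Compare 26 with 71 -> 26
Compare 49 with 26 -> 26
Compare 59 with 26 -> 26

26


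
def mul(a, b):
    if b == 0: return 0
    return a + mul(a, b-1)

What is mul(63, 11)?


mul(63, 11) = 63 + mul(63, 10)
mul(63, 10) = 63 + mul(63, 9)
mul(63, 9) = 63 + mul(63, 8)
mul(63, 8) = 63 + mul(63, 7)
mul(63, 7) = 63 + mul(63, 6)
mul(63, 6) = 63 + mul(63, 5)
mul(63, 5) = 63 + mul(63, 4)
mul(63, 4) = 63 + mul(63, 3)
mul(63, 3) = 63 + mul(63, 2)
mul(63, 2) = 63 + mul(63, 1)
mul(63, 1) = 63 + mul(63, 0)
mul(63, 0) = 0  (base case)
Total: 63 + 63 + 63 + 63 + 63 + 63 + 63 + 63 + 63 + 63 + 63 + 0 = 693

693


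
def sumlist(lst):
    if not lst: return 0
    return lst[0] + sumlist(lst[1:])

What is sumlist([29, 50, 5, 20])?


sumlist([29, 50, 5, 20]) = 29 + sumlist([50, 5, 20])
sumlist([50, 5, 20]) = 50 + sumlist([5, 20])
sumlist([5, 20]) = 5 + sumlist([20])
sumlist([20]) = 20 + sumlist([])
sumlist([]) = 0  (base case)
Total: 29 + 50 + 5 + 20 + 0 = 104

104


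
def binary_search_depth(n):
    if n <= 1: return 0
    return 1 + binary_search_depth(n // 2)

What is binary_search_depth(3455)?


3455 / 2 = 1727
1727 / 2 = 863
863 / 2 = 431
431 / 2 = 215
215 / 2 = 107
107 / 2 = 53
53 / 2 = 26
26 / 2 = 13
13 / 2 = 6
6 / 2 = 3
3 / 2 = 1
Reached 1 after 11 halvings

11


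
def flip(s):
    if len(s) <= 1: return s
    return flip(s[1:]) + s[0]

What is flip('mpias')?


flip('mpias') = flip('pias') + 'm'
flip('pias') = flip('ias') + 'p'
flip('ias') = flip('as') + 'i'
flip('as') = flip('s') + 'a'
flip('s') = 's'  (base case)
Concatenating: 's' + 'a' + 'i' + 'p' + 'm' = 'saipm'

saipm


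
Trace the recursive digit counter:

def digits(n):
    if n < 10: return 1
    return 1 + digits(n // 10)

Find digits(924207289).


digits(924207289) = 1 + digits(92420728)
digits(92420728) = 1 + digits(9242072)
digits(9242072) = 1 + digits(924207)
digits(924207) = 1 + digits(92420)
digits(92420) = 1 + digits(9242)
digits(9242) = 1 + digits(924)
digits(924) = 1 + digits(92)
digits(92) = 1 + digits(9)
digits(9) = 1  (base case: 9 < 10)
Unwinding: 1 + 1 + 1 + 1 + 1 + 1 + 1 + 1 + 1 = 9

9


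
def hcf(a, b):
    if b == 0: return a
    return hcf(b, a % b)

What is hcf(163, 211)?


hcf(163, 211) = hcf(211, 163)
hcf(211, 163) = hcf(163, 48)
hcf(163, 48) = hcf(48, 19)
hcf(48, 19) = hcf(19, 10)
hcf(19, 10) = hcf(10, 9)
hcf(10, 9) = hcf(9, 1)
hcf(9, 1) = hcf(1, 0)
hcf(1, 0) = 1  (base case)

1


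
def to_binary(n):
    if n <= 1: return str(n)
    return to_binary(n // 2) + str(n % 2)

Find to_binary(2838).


to_binary(2838) = to_binary(1419) + '0'
to_binary(1419) = to_binary(709) + '1'
to_binary(709) = to_binary(354) + '1'
to_binary(354) = to_binary(177) + '0'
to_binary(177) = to_binary(88) + '1'
to_binary(88) = to_binary(44) + '0'
to_binary(44) = to_binary(22) + '0'
to_binary(22) = to_binary(11) + '0'
to_binary(11) = to_binary(5) + '1'
to_binary(5) = to_binary(2) + '1'
to_binary(2) = to_binary(1) + '0'
to_binary(1) = '1'  (base case)
Concatenating: '1' + '0' + '1' + '1' + '0' + '0' + '0' + '1' + '0' + '1' + '1' + '0' = '101100010110'

101100010110


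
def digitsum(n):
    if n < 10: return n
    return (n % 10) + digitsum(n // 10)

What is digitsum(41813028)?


digitsum(41813028) = 8 + digitsum(4181302)
digitsum(4181302) = 2 + digitsum(418130)
digitsum(418130) = 0 + digitsum(41813)
digitsum(41813) = 3 + digitsum(4181)
digitsum(4181) = 1 + digitsum(418)
digitsum(418) = 8 + digitsum(41)
digitsum(41) = 1 + digitsum(4)
digitsum(4) = 4  (base case)
Total: 8 + 2 + 0 + 3 + 1 + 8 + 1 + 4 = 27

27


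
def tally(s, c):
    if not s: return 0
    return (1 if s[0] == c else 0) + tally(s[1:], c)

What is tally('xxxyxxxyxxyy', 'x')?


s[0]='x' == 'x' -> 1
s[0]='x' == 'x' -> 1
s[0]='x' == 'x' -> 1
s[0]='y' != 'x' -> 0
s[0]='x' == 'x' -> 1
s[0]='x' == 'x' -> 1
s[0]='x' == 'x' -> 1
s[0]='y' != 'x' -> 0
s[0]='x' == 'x' -> 1
s[0]='x' == 'x' -> 1
s[0]='y' != 'x' -> 0
s[0]='y' != 'x' -> 0
Sum: 1 + 1 + 1 + 0 + 1 + 1 + 1 + 0 + 1 + 1 + 0 + 0 = 8

8


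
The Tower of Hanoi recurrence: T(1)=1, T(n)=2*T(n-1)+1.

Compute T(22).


T(22) = 2 * T(21) + 1
T(21) = 2 * T(20) + 1
T(20) = 2 * T(19) + 1
T(19) = 2 * T(18) + 1
T(18) = 2 * T(17) + 1
T(17) = 2 * T(16) + 1
T(16) = 2 * T(15) + 1
T(15) = 2 * T(14) + 1
T(14) = 2 * T(13) + 1
T(13) = 2 * T(12) + 1
T(12) = 2 * T(11) + 1
T(11) = 2 * T(10) + 1
T(10) = 2 * T(9) + 1
T(9) = 2 * T(8) + 1
T(8) = 2 * T(7) + 1
T(7) = 2 * T(6) + 1
T(6) = 2 * T(5) + 1
T(5) = 2 * T(4) + 1
T(4) = 2 * T(3) + 1
T(3) = 2 * T(2) + 1
T(2) = 2 * T(1) + 1
T(1) = 1  (base case)
T(2) = 2 * 1 + 1 = 3
T(3) = 2 * 3 + 1 = 7
T(4) = 2 * 7 + 1 = 15
T(5) = 2 * 15 + 1 = 31
T(6) = 2 * 31 + 1 = 63
T(7) = 2 * 63 + 1 = 127
T(8) = 2 * 127 + 1 = 255
T(9) = 2 * 255 + 1 = 511
T(10) = 2 * 511 + 1 = 1023
T(11) = 2 * 1023 + 1 = 2047
T(12) = 2 * 2047 + 1 = 4095
T(13) = 2 * 4095 + 1 = 8191
T(14) = 2 * 8191 + 1 = 16383
T(15) = 2 * 16383 + 1 = 32767
T(16) = 2 * 32767 + 1 = 65535
T(17) = 2 * 65535 + 1 = 131071
T(18) = 2 * 131071 + 1 = 262143
T(19) = 2 * 262143 + 1 = 524287
T(20) = 2 * 524287 + 1 = 1048575
T(21) = 2 * 1048575 + 1 = 2097151
T(22) = 2 * 2097151 + 1 = 4194303

4194303


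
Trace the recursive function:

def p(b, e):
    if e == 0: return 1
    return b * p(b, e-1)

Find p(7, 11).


p(7, 11)
= 7 * p(7, 10)
= 7 * 7 * p(7, 9)
= 7 * 7 * 7 * p(7, 8)
= 7 * 7 * 7 * 7 * p(7, 7)
= 7 * 7 * 7 * 7 * 7 * p(7, 6)
= 7 * 7 * 7 * 7 * 7 * 7 * p(7, 5)
= 7 * 7 * 7 * 7 * 7 * 7 * 7 * p(7, 4)
= 7 * 7 * 7 * 7 * 7 * 7 * 7 * 7 * p(7, 3)
= 7 * 7 * 7 * 7 * 7 * 7 * 7 * 7 * 7 * p(7, 2)
= 7 * 7 * 7 * 7 * 7 * 7 * 7 * 7 * 7 * 7 * p(7, 1)
= 7 * 7 * 7 * 7 * 7 * 7 * 7 * 7 * 7 * 7 * 7 * p(7, 0)
= 7 * 7 * 7 * 7 * 7 * 7 * 7 * 7 * 7 * 7 * 7 * 1
= 1977326743

1977326743


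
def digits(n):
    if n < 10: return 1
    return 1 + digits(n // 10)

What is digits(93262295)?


digits(93262295) = 1 + digits(9326229)
digits(9326229) = 1 + digits(932622)
digits(932622) = 1 + digits(93262)
digits(93262) = 1 + digits(9326)
digits(9326) = 1 + digits(932)
digits(932) = 1 + digits(93)
digits(93) = 1 + digits(9)
digits(9) = 1  (base case: 9 < 10)
Unwinding: 1 + 1 + 1 + 1 + 1 + 1 + 1 + 1 = 8

8


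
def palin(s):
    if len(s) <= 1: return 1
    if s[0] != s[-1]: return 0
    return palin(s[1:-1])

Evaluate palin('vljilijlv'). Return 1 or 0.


palin('vljilijlv'): s[0]='v' == s[-1]='v' -> check palin('ljilijl')
palin('ljilijl'): s[0]='l' == s[-1]='l' -> check palin('jilij')
palin('jilij'): s[0]='j' == s[-1]='j' -> check palin('ili')
palin('ili'): s[0]='i' == s[-1]='i' -> check palin('l')
palin('l'): len <= 1 -> return 1  (base case)
Result: 1 (palindrome)

1


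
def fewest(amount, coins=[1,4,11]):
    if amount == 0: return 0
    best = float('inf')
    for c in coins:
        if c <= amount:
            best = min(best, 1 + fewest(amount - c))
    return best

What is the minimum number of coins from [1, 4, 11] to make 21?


Building up with DP:
fewest(0) = 0
fewest(1) = min(1+fewest(0)=1+0=1) = 1
fewest(2) = min(1+fewest(1)=1+1=2) = 2
fewest(3) = min(1+fewest(2)=1+2=3) = 3
fewest(4) = min(1+fewest(3)=1+3=4, 1+fewest(0)=1+0=1) = 1
fewest(5) = min(1+fewest(4)=1+1=2, 1+fewest(1)=1+1=2) = 2
fewest(6) = min(1+fewest(5)=1+2=3, 1+fewest(2)=1+2=3) = 3
fewest(7) = min(1+fewest(6)=1+3=4, 1+fewest(3)=1+3=4) = 4
fewest(8) = min(1+fewest(7)=1+4=5, 1+fewest(4)=1+1=2) = 2
fewest(9) = min(1+fewest(8)=1+2=3, 1+fewest(5)=1+2=3) = 3
fewest(10) = min(1+fewest(9)=1+3=4, 1+fewest(6)=1+3=4) = 4
fewest(11) = min(1+fewest(10)=1+4=5, 1+fewest(7)=1+4=5, 1+fewest(0)=1+0=1) = 1
fewest(12) = min(1+fewest(11)=1+1=2, 1+fewest(8)=1+2=3, 1+fewest(1)=1+1=2) = 2
fewest(13) = min(1+fewest(12)=1+2=3, 1+fewest(9)=1+3=4, 1+fewest(2)=1+2=3) = 3
fewest(14) = min(1+fewest(13)=1+3=4, 1+fewest(10)=1+4=5, 1+fewest(3)=1+3=4) = 4
fewest(15) = min(1+fewest(14)=1+4=5, 1+fewest(11)=1+1=2, 1+fewest(4)=1+1=2) = 2
fewest(16) = min(1+fewest(15)=1+2=3, 1+fewest(12)=1+2=3, 1+fewest(5)=1+2=3) = 3
fewest(17) = min(1+fewest(16)=1+3=4, 1+fewest(13)=1+3=4, 1+fewest(6)=1+3=4) = 4
fewest(18) = min(1+fewest(17)=1+4=5, 1+fewest(14)=1+4=5, 1+fewest(7)=1+4=5) = 5
fewest(19) = min(1+fewest(18)=1+5=6, 1+fewest(15)=1+2=3, 1+fewest(8)=1+2=3) = 3
fewest(20) = min(1+fewest(19)=1+3=4, 1+fewest(16)=1+3=4, 1+fewest(9)=1+3=4) = 4
fewest(21) = min(1+fewest(20)=1+4=5, 1+fewest(17)=1+4=5, 1+fewest(10)=1+4=5) = 5

5


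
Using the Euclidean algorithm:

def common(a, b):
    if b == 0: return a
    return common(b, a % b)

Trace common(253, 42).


common(253, 42) = common(42, 1)
common(42, 1) = common(1, 0)
common(1, 0) = 1  (base case)

1


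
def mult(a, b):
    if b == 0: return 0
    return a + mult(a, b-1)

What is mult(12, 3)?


mult(12, 3) = 12 + mult(12, 2)
mult(12, 2) = 12 + mult(12, 1)
mult(12, 1) = 12 + mult(12, 0)
mult(12, 0) = 0  (base case)
Total: 12 + 12 + 12 + 0 = 36

36


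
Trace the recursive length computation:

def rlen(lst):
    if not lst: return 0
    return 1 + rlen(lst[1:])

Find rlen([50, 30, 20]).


rlen([50, 30, 20]) = 1 + rlen([30, 20])
rlen([30, 20]) = 1 + rlen([20])
rlen([20]) = 1 + rlen([])
rlen([]) = 0  (base case)
Unwinding: 1 + 1 + 1 + 0 = 3

3


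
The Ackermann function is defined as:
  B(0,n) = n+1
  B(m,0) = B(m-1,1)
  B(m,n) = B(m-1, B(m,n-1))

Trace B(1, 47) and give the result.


B(1, 47) = B(0, B(1, 46))
  B(1, 46) = B(0, B(1, 45))
    B(1, 45) = B(0, B(1, 44))
      B(1, 44) = B(0, B(1, 43))
        B(1, 43) = B(0, B(1, 42))
          B(1, 42) = B(0, B(1, 41))
          B(1, 41) = B(0, B(1, 40))
          B(1, 40) = B(0, B(1, 39))
          B(1, 39) = B(0, B(1, 38))
          B(1, 38) = B(0, B(1, 37))
          B(1, 37) = B(0, B(1, 36))
          B(1, 36) = B(0, B(1, 35))
          B(1, 35) = B(0, B(1, 34))
          B(1, 34) = B(0, B(1, 33))
          B(1, 33) = B(0, B(1, 32))
          B(1, 32) = B(0, B(1, 31))
          B(1, 31) = B(0, B(1, 30))
          B(1, 30) = B(0, B(1, 29))
          B(1, 29) = B(0, B(1, 28))
          B(1, 28) = B(0, B(1, 27))
          B(1, 27) = B(0, B(1, 26))
          B(1, 26) = B(0, B(1, 25))
          B(1, 25) = B(0, B(1, 24))
          B(1, 24) = B(0, B(1, 23))
          B(1, 23) = B(0, B(1, 22))
... (trace truncated)
Result: B(1, 47) = 49

49


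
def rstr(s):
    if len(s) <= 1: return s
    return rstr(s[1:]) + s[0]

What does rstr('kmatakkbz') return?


rstr('kmatakkbz') = rstr('matakkbz') + 'k'
rstr('matakkbz') = rstr('atakkbz') + 'm'
rstr('atakkbz') = rstr('takkbz') + 'a'
rstr('takkbz') = rstr('akkbz') + 't'
rstr('akkbz') = rstr('kkbz') + 'a'
rstr('kkbz') = rstr('kbz') + 'k'
rstr('kbz') = rstr('bz') + 'k'
rstr('bz') = rstr('z') + 'b'
rstr('z') = 'z'  (base case)
Concatenating: 'z' + 'b' + 'k' + 'k' + 'a' + 't' + 'a' + 'm' + 'k' = 'zbkkatamk'

zbkkatamk


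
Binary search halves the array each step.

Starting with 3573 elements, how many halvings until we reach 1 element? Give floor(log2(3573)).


3573 / 2 = 1786
1786 / 2 = 893
893 / 2 = 446
446 / 2 = 223
223 / 2 = 111
111 / 2 = 55
55 / 2 = 27
27 / 2 = 13
13 / 2 = 6
6 / 2 = 3
3 / 2 = 1
Reached 1 after 11 halvings

11


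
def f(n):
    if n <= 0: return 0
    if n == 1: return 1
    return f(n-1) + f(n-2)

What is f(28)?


Computing f(28) bottom-up:
f(0) = 0
f(1) = 1
f(2) = f(1) + f(0) = 1 + 0 = 1
f(3) = f(2) + f(1) = 1 + 1 = 2
f(4) = f(3) + f(2) = 2 + 1 = 3
f(5) = f(4) + f(3) = 3 + 2 = 5
f(6) = f(5) + f(4) = 5 + 3 = 8
f(7) = f(6) + f(5) = 8 + 5 = 13
f(8) = f(7) + f(6) = 13 + 8 = 21
f(9) = f(8) + f(7) = 21 + 13 = 34
f(10) = f(9) + f(8) = 34 + 21 = 55
f(11) = f(10) + f(9) = 55 + 34 = 89
f(12) = f(11) + f(10) = 89 + 55 = 144
f(13) = f(12) + f(11) = 144 + 89 = 233
f(14) = f(13) + f(12) = 233 + 144 = 377
f(15) = f(14) + f(13) = 377 + 233 = 610
f(16) = f(15) + f(14) = 610 + 377 = 987
f(17) = f(16) + f(15) = 987 + 610 = 1597
f(18) = f(17) + f(16) = 1597 + 987 = 2584
f(19) = f(18) + f(17) = 2584 + 1597 = 4181
f(20) = f(19) + f(18) = 4181 + 2584 = 6765
f(21) = f(20) + f(19) = 6765 + 4181 = 10946
f(22) = f(21) + f(20) = 10946 + 6765 = 17711
f(23) = f(22) + f(21) = 17711 + 10946 = 28657
f(24) = f(23) + f(22) = 28657 + 17711 = 46368
f(25) = f(24) + f(23) = 46368 + 28657 = 75025
f(26) = f(25) + f(24) = 75025 + 46368 = 121393
f(27) = f(26) + f(25) = 121393 + 75025 = 196418
f(28) = f(27) + f(26) = 196418 + 121393 = 317811

317811


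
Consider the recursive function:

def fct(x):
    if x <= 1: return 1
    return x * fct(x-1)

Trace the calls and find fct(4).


fct(4)
= 4 * fct(3)
= 4 * 3 * fct(2)
= 4 * 3 * 2 * fct(1)
= 4 * 3 * 2 * 1
= 24

24


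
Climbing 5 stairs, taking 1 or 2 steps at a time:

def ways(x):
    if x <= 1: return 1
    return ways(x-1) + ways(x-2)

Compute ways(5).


Building up from base cases:
ways(0) = 1
ways(1) = 1
ways(2) = ways(1) + ways(0) = 1 + 1 = 2
ways(3) = ways(2) + ways(1) = 2 + 1 = 3
ways(4) = ways(3) + ways(2) = 3 + 2 = 5
ways(5) = ways(4) + ways(3) = 5 + 3 = 8

8


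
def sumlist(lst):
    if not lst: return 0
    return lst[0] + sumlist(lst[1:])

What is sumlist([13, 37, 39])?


sumlist([13, 37, 39]) = 13 + sumlist([37, 39])
sumlist([37, 39]) = 37 + sumlist([39])
sumlist([39]) = 39 + sumlist([])
sumlist([]) = 0  (base case)
Total: 13 + 37 + 39 + 0 = 89

89


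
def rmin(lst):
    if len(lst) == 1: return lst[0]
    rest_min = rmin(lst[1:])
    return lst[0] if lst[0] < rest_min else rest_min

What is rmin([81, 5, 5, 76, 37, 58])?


rmin([81, 5, 5, 76, 37, 58]): compare 81 with rmin([5, 5, 76, 37, 58])
rmin([5, 5, 76, 37, 58]): compare 5 with rmin([5, 76, 37, 58])
rmin([5, 76, 37, 58]): compare 5 with rmin([76, 37, 58])
rmin([76, 37, 58]): compare 76 with rmin([37, 58])
rmin([37, 58]): compare 37 with rmin([58])
rmin([58]) = 58  (base case)
Compare 37 with 58 -> 37
Compare 76 with 37 -> 37
Compare 5 with 37 -> 5
Compare 5 with 5 -> 5
Compare 81 with 5 -> 5

5


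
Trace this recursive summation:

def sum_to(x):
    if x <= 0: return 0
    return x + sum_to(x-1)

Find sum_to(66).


sum_to(66)
= 66 + 65 + 64 + 63 + 62 + 61 + 60 + 59 + 58 + 57 + 56 + 55 + 54 + 53 + 52 + 51 + 50 + 49 + 48 + 47 + 46 + 45 + 44 + 43 + 42 + 41 + 40 + 39 + 38 + 37 + 36 + 35 + 34 + 33 + 32 + 31 + 30 + 29 + 28 + 27 + 26 + 25 + 24 + 23 + 22 + 21 + 20 + 19 + 18 + 17 + 16 + 15 + 14 + 13 + 12 + 11 + 10 + 9 + 8 + 7 + 6 + 5 + 4 + 3 + 2 + 1 + sum_to(0)
= 66 + 65 + 64 + 63 + 62 + 61 + 60 + 59 + 58 + 57 + 56 + 55 + 54 + 53 + 52 + 51 + 50 + 49 + 48 + 47 + 46 + 45 + 44 + 43 + 42 + 41 + 40 + 39 + 38 + 37 + 36 + 35 + 34 + 33 + 32 + 31 + 30 + 29 + 28 + 27 + 26 + 25 + 24 + 23 + 22 + 21 + 20 + 19 + 18 + 17 + 16 + 15 + 14 + 13 + 12 + 11 + 10 + 9 + 8 + 7 + 6 + 5 + 4 + 3 + 2 + 1 + 0
= 2211

2211


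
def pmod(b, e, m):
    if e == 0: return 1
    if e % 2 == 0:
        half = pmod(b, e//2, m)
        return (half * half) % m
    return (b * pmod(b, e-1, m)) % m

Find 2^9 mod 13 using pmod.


pmod(2, 9, 13): e is odd, compute pmod(2, 8, 13)
  pmod(2, 8, 13): e is even, compute pmod(2, 4, 13)
    pmod(2, 4, 13): e is even, compute pmod(2, 2, 13)
      pmod(2, 2, 13): e is even, compute pmod(2, 1, 13)
        pmod(2, 1, 13): e is odd, compute pmod(2, 0, 13)
          pmod(2, 0, 13) = 1
        (2 * 1) % 13 = 2
      half=2, (2*2) % 13 = 4
    half=4, (4*4) % 13 = 3
  half=3, (3*3) % 13 = 9
(2 * 9) % 13 = 5

5


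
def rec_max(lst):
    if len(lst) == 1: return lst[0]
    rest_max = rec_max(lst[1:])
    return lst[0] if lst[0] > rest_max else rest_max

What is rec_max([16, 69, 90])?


rec_max([16, 69, 90]): compare 16 with rec_max([69, 90])
rec_max([69, 90]): compare 69 with rec_max([90])
rec_max([90]) = 90  (base case)
Compare 69 with 90 -> 90
Compare 16 with 90 -> 90

90


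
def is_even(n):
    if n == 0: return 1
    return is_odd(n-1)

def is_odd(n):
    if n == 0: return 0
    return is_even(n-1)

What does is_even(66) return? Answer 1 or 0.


is_even(66) = is_odd(65)
is_odd(65) = is_even(64)
is_even(64) = is_odd(63)
is_odd(63) = is_even(62)
is_even(62) = is_odd(61)
is_odd(61) = is_even(60)
is_even(60) = is_odd(59)
is_odd(59) = is_even(58)
is_even(58) = is_odd(57)
is_odd(57) = is_even(56)
is_even(56) = is_odd(55)
is_odd(55) = is_even(54)
is_even(54) = is_odd(53)
is_odd(53) = is_even(52)
is_even(52) = is_odd(51)
is_odd(51) = is_even(50)
is_even(50) = is_odd(49)
is_odd(49) = is_even(48)
is_even(48) = is_odd(47)
is_odd(47) = is_even(46)
is_even(46) = is_odd(45)
is_odd(45) = is_even(44)
is_even(44) = is_odd(43)
is_odd(43) = is_even(42)
is_even(42) = is_odd(41)
is_odd(41) = is_even(40)
is_even(40) = is_odd(39)
is_odd(39) = is_even(38)
is_even(38) = is_odd(37)
is_odd(37) = is_even(36)
is_even(36) = is_odd(35)
is_odd(35) = is_even(34)
is_even(34) = is_odd(33)
is_odd(33) = is_even(32)
is_even(32) = is_odd(31)
is_odd(31) = is_even(30)
is_even(30) = is_odd(29)
is_odd(29) = is_even(28)
is_even(28) = is_odd(27)
is_odd(27) = is_even(26)
is_even(26) = is_odd(25)
is_odd(25) = is_even(24)
is_even(24) = is_odd(23)
is_odd(23) = is_even(22)
is_even(22) = is_odd(21)
is_odd(21) = is_even(20)
is_even(20) = is_odd(19)
is_odd(19) = is_even(18)
is_even(18) = is_odd(17)
is_odd(17) = is_even(16)
is_even(16) = is_odd(15)
is_odd(15) = is_even(14)
is_even(14) = is_odd(13)
is_odd(13) = is_even(12)
is_even(12) = is_odd(11)
is_odd(11) = is_even(10)
is_even(10) = is_odd(9)
is_odd(9) = is_even(8)
is_even(8) = is_odd(7)
is_odd(7) = is_even(6)
is_even(6) = is_odd(5)
is_odd(5) = is_even(4)
is_even(4) = is_odd(3)
is_odd(3) = is_even(2)
is_even(2) = is_odd(1)
is_odd(1) = is_even(0)
is_even(0) = 1  (base case)
Result: 1

1


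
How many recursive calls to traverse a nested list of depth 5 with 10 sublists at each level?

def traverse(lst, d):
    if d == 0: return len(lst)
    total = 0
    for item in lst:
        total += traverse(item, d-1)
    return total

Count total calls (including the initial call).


At depth 0 (root): 1 call
At depth 1: each of 1 parents calls traverse on 10 children = 10 calls
At depth 2: each of 10 parents calls traverse on 10 children = 100 calls
At depth 3: each of 100 parents calls traverse on 10 children = 1000 calls
At depth 4: each of 1000 parents calls traverse on 10 children = 10000 calls
At depth 5: each of 10000 parents calls traverse on 10 children = 100000 calls
Total: 1 + 10 + 100 + 1000 + 10000 + 100000 = 111111

111111


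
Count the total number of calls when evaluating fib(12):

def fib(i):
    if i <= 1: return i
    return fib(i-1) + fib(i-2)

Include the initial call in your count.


Let C(n) = total calls for fib(n)
C(0) = 1, C(1) = 1
C(2) = 1 + C(1) + C(0) = 1 + 1 + 1 = 3
C(3) = 1 + C(2) + C(1) = 1 + 3 + 1 = 5
C(4) = 1 + C(3) + C(2) = 1 + 5 + 3 = 9
C(5) = 1 + C(4) + C(3) = 1 + 9 + 5 = 15
C(6) = 1 + C(5) + C(4) = 1 + 15 + 9 = 25
C(7) = 1 + C(6) + C(5) = 1 + 25 + 15 = 41
C(8) = 1 + C(7) + C(6) = 1 + 41 + 25 = 67
C(9) = 1 + C(8) + C(7) = 1 + 67 + 41 = 109
C(10) = 1 + C(9) + C(8) = 1 + 109 + 67 = 177
C(11) = 1 + C(10) + C(9) = 1 + 177 + 109 = 287
C(12) = 1 + C(11) + C(10) = 1 + 287 + 177 = 465

465


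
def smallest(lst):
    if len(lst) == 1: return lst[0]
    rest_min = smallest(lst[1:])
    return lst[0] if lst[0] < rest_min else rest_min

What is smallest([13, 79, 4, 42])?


smallest([13, 79, 4, 42]): compare 13 with smallest([79, 4, 42])
smallest([79, 4, 42]): compare 79 with smallest([4, 42])
smallest([4, 42]): compare 4 with smallest([42])
smallest([42]) = 42  (base case)
Compare 4 with 42 -> 4
Compare 79 with 4 -> 4
Compare 13 with 4 -> 4

4


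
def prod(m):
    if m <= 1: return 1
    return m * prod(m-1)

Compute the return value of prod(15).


prod(15)
= 15 * prod(14)
= 15 * 14 * prod(13)
= 15 * 14 * 13 * prod(12)
= 15 * 14 * 13 * 12 * prod(11)
= 15 * 14 * 13 * 12 * 11 * prod(10)
= 15 * 14 * 13 * 12 * 11 * 10 * prod(9)
= 15 * 14 * 13 * 12 * 11 * 10 * 9 * prod(8)
= 15 * 14 * 13 * 12 * 11 * 10 * 9 * 8 * prod(7)
= 15 * 14 * 13 * 12 * 11 * 10 * 9 * 8 * 7 * prod(6)
= 15 * 14 * 13 * 12 * 11 * 10 * 9 * 8 * 7 * 6 * prod(5)
= 15 * 14 * 13 * 12 * 11 * 10 * 9 * 8 * 7 * 6 * 5 * prod(4)
= 15 * 14 * 13 * 12 * 11 * 10 * 9 * 8 * 7 * 6 * 5 * 4 * prod(3)
= 15 * 14 * 13 * 12 * 11 * 10 * 9 * 8 * 7 * 6 * 5 * 4 * 3 * prod(2)
= 15 * 14 * 13 * 12 * 11 * 10 * 9 * 8 * 7 * 6 * 5 * 4 * 3 * 2 * prod(1)
= 15 * 14 * 13 * 12 * 11 * 10 * 9 * 8 * 7 * 6 * 5 * 4 * 3 * 2 * 1
= 1307674368000

1307674368000


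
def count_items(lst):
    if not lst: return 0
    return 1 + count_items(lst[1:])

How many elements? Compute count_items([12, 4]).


count_items([12, 4]) = 1 + count_items([4])
count_items([4]) = 1 + count_items([])
count_items([]) = 0  (base case)
Unwinding: 1 + 1 + 0 = 2

2


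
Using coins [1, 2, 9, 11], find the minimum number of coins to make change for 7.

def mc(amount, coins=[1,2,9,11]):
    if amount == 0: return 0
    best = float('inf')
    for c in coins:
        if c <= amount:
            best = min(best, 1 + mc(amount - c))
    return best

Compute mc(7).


Building up with DP:
mc(0) = 0
mc(1) = min(1+mc(0)=1+0=1) = 1
mc(2) = min(1+mc(1)=1+1=2, 1+mc(0)=1+0=1) = 1
mc(3) = min(1+mc(2)=1+1=2, 1+mc(1)=1+1=2) = 2
mc(4) = min(1+mc(3)=1+2=3, 1+mc(2)=1+1=2) = 2
mc(5) = min(1+mc(4)=1+2=3, 1+mc(3)=1+2=3) = 3
mc(6) = min(1+mc(5)=1+3=4, 1+mc(4)=1+2=3) = 3
mc(7) = min(1+mc(6)=1+3=4, 1+mc(5)=1+3=4) = 4

4
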